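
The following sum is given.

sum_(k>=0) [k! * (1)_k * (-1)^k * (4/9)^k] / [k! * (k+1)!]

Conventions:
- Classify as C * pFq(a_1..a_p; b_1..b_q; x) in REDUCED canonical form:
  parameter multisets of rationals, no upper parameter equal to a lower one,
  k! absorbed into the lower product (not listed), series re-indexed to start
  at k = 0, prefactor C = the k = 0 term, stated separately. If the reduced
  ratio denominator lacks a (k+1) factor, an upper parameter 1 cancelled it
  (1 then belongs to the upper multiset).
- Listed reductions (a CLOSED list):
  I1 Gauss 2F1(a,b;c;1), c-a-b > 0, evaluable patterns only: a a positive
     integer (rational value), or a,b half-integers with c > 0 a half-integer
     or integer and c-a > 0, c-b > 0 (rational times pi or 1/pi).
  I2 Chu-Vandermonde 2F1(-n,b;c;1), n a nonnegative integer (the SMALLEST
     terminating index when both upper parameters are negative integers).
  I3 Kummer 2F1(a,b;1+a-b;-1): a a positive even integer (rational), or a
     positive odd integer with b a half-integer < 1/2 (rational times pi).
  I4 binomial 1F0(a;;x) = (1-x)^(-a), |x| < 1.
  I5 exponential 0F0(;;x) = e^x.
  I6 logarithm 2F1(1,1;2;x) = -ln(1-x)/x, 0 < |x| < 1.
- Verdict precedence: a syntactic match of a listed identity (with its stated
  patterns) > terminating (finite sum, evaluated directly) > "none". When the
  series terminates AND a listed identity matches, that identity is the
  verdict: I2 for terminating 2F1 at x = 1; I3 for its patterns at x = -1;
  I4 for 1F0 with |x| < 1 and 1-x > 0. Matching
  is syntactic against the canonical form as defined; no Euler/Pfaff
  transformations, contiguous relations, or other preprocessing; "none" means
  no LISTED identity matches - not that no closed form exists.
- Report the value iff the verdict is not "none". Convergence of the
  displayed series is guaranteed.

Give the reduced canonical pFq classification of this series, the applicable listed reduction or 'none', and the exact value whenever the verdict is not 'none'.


At argument -4/9: a 2F1 with upper {1, 1}, lower {2}, scaled by C = 1. Verdict: the logarithmic series (I6) fires (the logarithm: parameters (1,1;2), x = -4/9). Sum: (9/4) * ln(13/9).

Key observation: from the first term 1: the factorial ratio (prefactor 1) (k+a-1)!/(a-1)! is a rising factorial (a)_k.
Term ratio: r(k) = (-4/9) * (k+1) (k+1) / [(k+2) (k+1)] - rational in k. x = (-4/9); t_0 = 1; negate the roots.


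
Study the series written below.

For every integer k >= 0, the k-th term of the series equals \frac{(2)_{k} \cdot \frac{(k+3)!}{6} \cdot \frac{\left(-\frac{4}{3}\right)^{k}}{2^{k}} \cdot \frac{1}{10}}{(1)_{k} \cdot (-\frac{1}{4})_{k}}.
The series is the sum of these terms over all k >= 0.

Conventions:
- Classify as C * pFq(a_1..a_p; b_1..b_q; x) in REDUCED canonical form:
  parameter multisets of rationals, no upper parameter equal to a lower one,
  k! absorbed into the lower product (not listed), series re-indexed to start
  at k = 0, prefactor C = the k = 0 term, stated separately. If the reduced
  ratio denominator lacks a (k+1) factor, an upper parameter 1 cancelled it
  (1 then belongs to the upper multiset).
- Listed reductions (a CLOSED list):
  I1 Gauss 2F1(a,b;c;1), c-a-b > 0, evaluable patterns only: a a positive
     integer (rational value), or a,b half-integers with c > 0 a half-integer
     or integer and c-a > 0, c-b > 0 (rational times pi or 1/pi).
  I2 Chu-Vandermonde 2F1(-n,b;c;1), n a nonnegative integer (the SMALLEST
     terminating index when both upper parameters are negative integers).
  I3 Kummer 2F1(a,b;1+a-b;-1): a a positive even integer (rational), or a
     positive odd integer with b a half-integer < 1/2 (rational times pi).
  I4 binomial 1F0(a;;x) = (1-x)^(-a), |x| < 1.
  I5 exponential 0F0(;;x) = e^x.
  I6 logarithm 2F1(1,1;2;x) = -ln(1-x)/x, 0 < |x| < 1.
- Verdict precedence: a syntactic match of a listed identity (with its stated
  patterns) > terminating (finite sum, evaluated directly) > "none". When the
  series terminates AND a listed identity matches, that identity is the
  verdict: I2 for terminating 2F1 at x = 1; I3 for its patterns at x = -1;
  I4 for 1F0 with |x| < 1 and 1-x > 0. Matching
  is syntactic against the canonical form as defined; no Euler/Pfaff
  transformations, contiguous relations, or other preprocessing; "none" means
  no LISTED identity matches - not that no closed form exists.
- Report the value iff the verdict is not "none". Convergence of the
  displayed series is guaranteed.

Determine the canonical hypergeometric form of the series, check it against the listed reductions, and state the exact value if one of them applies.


Key step: t_0 = \frac{1}{10} here, and the two k-th powers (C = 1/10, x = -2/3) combine into one argument.
Step ratio: r(k) = -\frac{2}{3} * (k+2) (k+4) / [(k-\frac{1}{4}) (k+1)] - rational; roots negated = parameters, x = -\frac{2}{3}, C = \frac{1}{10}.

With C = \frac{1}{10}: the canonical form is 2F1(2, 4; -\frac{1}{4}; -\frac{2}{3}). Verdict: none (x = -\frac{2}{3}): each listed identity misses the multisets {2, 4} ; {-\frac{1}{4}}.


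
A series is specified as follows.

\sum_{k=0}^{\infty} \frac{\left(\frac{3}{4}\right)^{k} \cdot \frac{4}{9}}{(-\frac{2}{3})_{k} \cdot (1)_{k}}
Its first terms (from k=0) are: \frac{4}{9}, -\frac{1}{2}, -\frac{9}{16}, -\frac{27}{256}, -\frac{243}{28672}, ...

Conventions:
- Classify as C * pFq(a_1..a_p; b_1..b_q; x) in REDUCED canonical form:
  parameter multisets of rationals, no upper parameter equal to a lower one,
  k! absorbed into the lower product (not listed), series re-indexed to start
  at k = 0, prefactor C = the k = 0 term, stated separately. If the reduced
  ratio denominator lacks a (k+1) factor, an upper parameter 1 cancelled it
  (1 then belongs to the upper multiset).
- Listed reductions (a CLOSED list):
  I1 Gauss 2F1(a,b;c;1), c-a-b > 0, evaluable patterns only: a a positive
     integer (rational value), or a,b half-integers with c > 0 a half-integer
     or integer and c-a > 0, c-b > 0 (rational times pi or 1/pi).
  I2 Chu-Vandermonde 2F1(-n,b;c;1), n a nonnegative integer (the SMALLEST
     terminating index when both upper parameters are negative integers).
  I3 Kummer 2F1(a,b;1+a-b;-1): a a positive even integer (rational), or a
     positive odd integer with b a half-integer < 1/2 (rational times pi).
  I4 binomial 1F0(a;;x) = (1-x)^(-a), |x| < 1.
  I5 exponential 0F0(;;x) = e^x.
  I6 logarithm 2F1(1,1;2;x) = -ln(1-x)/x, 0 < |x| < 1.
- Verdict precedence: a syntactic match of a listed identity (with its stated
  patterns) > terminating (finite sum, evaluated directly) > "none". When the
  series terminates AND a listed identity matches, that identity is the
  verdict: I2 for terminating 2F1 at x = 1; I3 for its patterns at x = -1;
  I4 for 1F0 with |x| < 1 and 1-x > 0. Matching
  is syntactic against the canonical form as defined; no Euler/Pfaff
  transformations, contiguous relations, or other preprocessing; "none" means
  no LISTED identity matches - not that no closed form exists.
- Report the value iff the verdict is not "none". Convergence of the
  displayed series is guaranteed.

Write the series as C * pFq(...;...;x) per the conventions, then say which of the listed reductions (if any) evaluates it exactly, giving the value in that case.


At argument \frac{3}{4}: a 0F1 with upper {-}, lower {-\frac{2}{3}}, scaled by C = \frac{4}{9}. Verdict: no listed reduction: x = \frac{3}{4} and upper {-} fail every I1-I6 pattern.

First insight: x = \frac{3}{4} and (1)_k (prefactor 4/9) is k! itself.
Ratio: r(k) = \frac{3}{4} * 1 / [(k-\frac{2}{3}) (k+1)] ; factor over Q: parameters, x = \frac{3}{4}, and C = \frac{4}{9}.


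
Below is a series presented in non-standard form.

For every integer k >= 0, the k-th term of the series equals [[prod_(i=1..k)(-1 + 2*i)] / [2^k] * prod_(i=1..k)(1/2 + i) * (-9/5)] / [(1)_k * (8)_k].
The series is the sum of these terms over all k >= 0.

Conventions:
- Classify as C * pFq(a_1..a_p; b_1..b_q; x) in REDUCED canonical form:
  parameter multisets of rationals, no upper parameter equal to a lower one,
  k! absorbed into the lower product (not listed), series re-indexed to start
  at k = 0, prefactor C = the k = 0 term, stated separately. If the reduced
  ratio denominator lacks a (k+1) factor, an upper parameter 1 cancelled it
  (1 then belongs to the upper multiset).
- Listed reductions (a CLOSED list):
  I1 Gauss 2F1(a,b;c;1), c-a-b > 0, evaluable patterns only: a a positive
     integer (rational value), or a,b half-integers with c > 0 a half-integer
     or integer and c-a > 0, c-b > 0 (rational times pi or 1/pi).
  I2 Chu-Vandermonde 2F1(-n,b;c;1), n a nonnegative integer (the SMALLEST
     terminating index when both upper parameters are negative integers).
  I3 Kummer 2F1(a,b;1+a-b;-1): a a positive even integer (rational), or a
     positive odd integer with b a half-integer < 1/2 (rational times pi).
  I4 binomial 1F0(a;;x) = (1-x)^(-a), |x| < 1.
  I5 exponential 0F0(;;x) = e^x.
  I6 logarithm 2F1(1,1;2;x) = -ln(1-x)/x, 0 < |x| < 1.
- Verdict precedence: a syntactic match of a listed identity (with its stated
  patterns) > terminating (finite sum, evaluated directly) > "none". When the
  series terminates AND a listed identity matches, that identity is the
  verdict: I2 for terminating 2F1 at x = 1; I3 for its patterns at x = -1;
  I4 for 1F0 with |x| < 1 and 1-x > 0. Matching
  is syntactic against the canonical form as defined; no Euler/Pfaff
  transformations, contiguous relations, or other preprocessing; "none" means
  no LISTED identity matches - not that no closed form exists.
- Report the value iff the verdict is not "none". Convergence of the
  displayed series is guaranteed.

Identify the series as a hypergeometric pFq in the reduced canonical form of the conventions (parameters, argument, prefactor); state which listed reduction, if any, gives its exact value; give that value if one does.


With C = -9/5: the canonical form is 2F1(1/2, 3/2; 8; 1). Verdict: this is the half-integer Gauss pattern (I1) (x = 1; upper {1/2, 3/2} half-integers, c = 8 in the evaluable pattern). Value: (-1048576/165165) / pi.

First insight: from the first term -9/5: (1)_k (prefactor -9/5) is k! itself.
Consecutive-term ratio: r(k) = 1 * (k+1/2) (k+3/2) / [(k+8) (k+1)] - rational; roots negated = parameters, x = 1, C = -9/5.


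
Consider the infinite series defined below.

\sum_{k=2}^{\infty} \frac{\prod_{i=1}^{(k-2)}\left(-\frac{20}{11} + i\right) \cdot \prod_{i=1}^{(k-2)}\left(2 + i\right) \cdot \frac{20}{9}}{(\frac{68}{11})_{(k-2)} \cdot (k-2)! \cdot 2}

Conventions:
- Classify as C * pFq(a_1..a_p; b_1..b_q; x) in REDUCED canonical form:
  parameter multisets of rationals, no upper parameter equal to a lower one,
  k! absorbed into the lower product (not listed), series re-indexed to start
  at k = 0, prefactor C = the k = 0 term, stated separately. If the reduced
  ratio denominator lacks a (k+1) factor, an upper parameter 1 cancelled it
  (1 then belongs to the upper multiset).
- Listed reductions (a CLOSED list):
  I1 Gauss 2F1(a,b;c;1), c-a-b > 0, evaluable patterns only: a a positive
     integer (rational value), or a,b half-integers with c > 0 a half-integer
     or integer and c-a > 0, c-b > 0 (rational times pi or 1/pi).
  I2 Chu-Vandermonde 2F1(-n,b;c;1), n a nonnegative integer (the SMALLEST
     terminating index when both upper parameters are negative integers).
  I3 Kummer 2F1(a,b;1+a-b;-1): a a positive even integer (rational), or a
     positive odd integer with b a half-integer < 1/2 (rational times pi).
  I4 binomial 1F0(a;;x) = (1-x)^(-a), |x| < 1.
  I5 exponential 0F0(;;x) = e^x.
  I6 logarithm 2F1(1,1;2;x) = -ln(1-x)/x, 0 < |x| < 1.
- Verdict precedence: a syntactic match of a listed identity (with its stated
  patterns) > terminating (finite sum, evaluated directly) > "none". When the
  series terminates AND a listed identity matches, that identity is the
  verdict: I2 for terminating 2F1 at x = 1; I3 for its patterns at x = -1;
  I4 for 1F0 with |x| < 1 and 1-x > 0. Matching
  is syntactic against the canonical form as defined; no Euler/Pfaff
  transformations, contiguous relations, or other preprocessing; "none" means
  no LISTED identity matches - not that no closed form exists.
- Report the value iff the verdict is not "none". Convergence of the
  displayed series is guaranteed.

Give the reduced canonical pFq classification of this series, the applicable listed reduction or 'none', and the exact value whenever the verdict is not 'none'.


Prefactor \frac{10}{9}, argument 1: 2F1 with upper {-\frac{9}{11}, 3} over lower {\frac{68}{11}}. Verdict: Gauss (I1, integer-parameter pattern) matches (x = 1: the Gamma ratio telescopes since c-a-b = 4 > 0 and a = 3 in Z>0). Its exact value is \frac{15295}{23958}.

First insight: from the first term \frac{10}{9}: the running product (prefactor 10/9) telescopes to a rising factorial.
Consecutive-term ratio: r(k) = 1 * (k-\frac{9}{11}) (k+3) / [(k+\frac{68}{11}) (k+1)] - rational in k, leading ratio 1; with t_0 = \frac{10}{9}, classification follows.


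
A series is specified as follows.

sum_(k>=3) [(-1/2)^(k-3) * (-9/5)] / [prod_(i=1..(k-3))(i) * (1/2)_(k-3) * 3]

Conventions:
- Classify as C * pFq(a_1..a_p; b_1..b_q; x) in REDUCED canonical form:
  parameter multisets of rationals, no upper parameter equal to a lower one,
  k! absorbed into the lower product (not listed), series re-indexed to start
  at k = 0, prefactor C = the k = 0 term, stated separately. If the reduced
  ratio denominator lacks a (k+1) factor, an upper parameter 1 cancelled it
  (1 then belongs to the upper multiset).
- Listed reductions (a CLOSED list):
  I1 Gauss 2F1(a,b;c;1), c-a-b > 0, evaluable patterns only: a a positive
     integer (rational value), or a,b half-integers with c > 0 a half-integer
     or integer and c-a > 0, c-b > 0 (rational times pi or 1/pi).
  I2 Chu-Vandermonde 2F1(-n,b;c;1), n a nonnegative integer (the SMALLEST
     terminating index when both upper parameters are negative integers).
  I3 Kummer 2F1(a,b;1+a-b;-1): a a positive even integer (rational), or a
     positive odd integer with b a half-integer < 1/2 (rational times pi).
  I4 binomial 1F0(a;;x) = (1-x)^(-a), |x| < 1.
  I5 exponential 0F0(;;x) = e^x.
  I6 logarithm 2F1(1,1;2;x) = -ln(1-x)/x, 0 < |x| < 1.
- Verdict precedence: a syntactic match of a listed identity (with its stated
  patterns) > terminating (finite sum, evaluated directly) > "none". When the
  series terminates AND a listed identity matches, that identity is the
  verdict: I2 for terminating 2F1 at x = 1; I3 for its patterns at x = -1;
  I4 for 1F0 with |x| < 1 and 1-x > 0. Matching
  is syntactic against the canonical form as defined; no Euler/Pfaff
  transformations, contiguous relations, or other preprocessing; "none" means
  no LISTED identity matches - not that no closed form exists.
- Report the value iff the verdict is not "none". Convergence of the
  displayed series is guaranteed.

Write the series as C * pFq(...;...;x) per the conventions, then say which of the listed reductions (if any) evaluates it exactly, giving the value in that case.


With C = -3/5: the canonical form is 0F1(-; 1/2; -1/2). Verdict: none. Every listed pattern misses the 0F1 form at -1/2, upper {-}.

Key step: t_0 being -3/5, the product of the first k integers (C = -3/5) is k!.
Adjacent-term ratio: r(k) = (-1/2) * 1 / [(k+1/2) (k+1)] - rational in k, leading ratio (-1/2); with t_0 = -3/5, classification follows.


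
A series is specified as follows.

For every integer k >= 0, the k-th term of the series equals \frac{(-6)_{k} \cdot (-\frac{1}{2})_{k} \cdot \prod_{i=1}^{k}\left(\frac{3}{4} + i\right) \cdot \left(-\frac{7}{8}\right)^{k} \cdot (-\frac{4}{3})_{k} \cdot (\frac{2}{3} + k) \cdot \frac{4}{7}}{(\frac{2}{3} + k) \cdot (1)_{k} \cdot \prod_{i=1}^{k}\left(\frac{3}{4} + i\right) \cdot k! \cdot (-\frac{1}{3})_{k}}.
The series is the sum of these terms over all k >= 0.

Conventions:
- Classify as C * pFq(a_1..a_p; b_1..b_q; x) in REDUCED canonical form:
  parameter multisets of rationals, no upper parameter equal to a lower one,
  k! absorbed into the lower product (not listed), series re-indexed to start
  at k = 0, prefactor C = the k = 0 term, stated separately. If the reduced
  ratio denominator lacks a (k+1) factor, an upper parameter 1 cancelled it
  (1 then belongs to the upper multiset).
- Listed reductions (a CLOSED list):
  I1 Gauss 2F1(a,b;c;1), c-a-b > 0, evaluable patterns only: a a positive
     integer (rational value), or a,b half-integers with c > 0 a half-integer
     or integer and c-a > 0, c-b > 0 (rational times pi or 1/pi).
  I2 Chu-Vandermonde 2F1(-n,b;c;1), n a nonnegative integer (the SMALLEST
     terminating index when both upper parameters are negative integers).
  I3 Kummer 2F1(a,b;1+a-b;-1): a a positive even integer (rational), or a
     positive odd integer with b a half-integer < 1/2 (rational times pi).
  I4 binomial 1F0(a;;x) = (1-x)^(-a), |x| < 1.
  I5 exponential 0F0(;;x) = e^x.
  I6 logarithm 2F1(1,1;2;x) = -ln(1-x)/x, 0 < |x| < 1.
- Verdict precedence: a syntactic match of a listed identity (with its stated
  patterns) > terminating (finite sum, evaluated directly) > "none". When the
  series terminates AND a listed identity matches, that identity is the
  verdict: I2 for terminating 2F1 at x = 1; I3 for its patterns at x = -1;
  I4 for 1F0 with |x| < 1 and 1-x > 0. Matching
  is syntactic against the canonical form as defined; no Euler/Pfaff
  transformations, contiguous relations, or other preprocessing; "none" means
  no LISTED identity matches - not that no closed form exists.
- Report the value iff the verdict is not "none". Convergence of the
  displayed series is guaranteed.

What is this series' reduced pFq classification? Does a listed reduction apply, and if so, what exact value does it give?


Prefactor \frac{4}{7}, argument -\frac{7}{8}: 3F2 with upper {-6, -\frac{4}{3}, -\frac{1}{2}} over lower {-\frac{1}{3}, 1}. Verdict: terminating - upper parameter -6 makes this a finite sum (last index 6), evaluated exactly. Value: -\frac{8495209551}{2583691264}.

Key observation: t_0 being \frac{4}{7}, k + 2/3 divides numerator and denominator alike; C = 4/7 after cancelling.
Adjacent-term ratio: r(k) = -\frac{7}{8} * (k-6) (k-\frac{4}{3}) (k-\frac{1}{2}) / [(k-\frac{1}{3}) (k+1) (k+1)] - rational; roots negated = parameters, x = -\frac{7}{8}, C = \frac{4}{7}.


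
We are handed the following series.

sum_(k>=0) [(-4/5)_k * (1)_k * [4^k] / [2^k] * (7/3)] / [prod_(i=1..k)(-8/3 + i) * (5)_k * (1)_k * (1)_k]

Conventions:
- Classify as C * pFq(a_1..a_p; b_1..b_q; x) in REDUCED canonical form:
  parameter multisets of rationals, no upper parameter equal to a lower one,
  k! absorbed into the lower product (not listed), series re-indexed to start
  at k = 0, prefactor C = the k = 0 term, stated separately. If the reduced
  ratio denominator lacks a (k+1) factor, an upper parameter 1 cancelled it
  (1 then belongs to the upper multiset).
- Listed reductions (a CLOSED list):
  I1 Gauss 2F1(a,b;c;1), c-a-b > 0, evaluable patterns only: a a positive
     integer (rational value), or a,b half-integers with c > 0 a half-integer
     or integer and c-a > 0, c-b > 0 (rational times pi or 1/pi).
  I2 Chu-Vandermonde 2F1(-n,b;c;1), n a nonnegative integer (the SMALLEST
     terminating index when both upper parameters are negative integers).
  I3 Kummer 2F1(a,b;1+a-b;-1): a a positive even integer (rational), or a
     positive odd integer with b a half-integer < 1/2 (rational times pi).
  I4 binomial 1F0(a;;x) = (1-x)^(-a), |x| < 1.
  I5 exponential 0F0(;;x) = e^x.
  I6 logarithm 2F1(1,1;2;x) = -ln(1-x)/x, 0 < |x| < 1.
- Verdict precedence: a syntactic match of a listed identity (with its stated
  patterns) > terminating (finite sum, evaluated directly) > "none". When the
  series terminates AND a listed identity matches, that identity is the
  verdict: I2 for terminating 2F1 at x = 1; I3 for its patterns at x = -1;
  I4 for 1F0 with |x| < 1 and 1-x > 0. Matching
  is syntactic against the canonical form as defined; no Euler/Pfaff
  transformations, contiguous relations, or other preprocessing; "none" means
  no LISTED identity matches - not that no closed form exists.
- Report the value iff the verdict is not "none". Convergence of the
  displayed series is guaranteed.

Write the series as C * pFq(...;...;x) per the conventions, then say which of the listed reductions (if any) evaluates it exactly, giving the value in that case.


Prefactor 7/3, argument 2: 1F2 with upper {-4/5} over lower {-5/3, 5}. Verdict: no listed reduction: x = 2 and upper {-4/5} fail every I1-I6 pattern.

Key observation: t_0 being 7/3, the two k-th powers (C = 7/3) combine into one argument.
Consecutive-term ratio: r(k) = 2 * (k-4/5) / [(k-5/3) (k+5) (k+1)] - poly over poly, x = 2 from leading terms; C = 7/3 at k = 0.


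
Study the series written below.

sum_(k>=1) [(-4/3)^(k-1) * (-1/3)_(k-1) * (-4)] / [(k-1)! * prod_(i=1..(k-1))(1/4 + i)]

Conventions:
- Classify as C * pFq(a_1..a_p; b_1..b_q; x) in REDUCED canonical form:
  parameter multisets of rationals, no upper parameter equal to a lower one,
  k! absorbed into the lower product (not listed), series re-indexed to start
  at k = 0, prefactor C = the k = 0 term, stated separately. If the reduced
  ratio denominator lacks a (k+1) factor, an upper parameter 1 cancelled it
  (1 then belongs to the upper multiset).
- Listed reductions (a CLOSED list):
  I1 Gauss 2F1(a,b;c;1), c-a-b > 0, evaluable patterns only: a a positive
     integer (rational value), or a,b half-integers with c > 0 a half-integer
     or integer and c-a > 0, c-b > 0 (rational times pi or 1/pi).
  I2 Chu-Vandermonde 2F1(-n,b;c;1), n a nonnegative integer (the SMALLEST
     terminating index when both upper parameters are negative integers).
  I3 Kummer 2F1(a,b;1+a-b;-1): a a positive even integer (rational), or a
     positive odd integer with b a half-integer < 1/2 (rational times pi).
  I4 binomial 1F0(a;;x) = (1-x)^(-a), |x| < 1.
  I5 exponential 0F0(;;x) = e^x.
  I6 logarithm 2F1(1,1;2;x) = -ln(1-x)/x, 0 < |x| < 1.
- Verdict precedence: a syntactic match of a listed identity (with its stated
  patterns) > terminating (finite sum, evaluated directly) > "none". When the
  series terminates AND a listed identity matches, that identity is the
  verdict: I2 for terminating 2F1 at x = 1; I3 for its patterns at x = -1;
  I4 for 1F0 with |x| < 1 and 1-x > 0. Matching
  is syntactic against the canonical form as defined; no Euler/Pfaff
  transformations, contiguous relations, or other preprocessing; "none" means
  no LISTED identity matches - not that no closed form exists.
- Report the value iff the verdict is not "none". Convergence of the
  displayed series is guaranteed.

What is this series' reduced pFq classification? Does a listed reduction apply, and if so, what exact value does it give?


x = -4/3 here; the reduced form reads 1F1, upper {-1/3}, lower {5/4}, C = -4. Verdict: none. No listed pattern accepts 1F1(-1/3; 5/4; -4/3).

Key step: x = (-4/3) and the lower running product (C = -4, x = -4/3) is a rising factorial.
Term ratio: r(k) = (-4/3) * (k-1/3) / [(k+5/4) (k+1)] - rational in k. x = (-4/3); t_0 = -4; negate the roots.


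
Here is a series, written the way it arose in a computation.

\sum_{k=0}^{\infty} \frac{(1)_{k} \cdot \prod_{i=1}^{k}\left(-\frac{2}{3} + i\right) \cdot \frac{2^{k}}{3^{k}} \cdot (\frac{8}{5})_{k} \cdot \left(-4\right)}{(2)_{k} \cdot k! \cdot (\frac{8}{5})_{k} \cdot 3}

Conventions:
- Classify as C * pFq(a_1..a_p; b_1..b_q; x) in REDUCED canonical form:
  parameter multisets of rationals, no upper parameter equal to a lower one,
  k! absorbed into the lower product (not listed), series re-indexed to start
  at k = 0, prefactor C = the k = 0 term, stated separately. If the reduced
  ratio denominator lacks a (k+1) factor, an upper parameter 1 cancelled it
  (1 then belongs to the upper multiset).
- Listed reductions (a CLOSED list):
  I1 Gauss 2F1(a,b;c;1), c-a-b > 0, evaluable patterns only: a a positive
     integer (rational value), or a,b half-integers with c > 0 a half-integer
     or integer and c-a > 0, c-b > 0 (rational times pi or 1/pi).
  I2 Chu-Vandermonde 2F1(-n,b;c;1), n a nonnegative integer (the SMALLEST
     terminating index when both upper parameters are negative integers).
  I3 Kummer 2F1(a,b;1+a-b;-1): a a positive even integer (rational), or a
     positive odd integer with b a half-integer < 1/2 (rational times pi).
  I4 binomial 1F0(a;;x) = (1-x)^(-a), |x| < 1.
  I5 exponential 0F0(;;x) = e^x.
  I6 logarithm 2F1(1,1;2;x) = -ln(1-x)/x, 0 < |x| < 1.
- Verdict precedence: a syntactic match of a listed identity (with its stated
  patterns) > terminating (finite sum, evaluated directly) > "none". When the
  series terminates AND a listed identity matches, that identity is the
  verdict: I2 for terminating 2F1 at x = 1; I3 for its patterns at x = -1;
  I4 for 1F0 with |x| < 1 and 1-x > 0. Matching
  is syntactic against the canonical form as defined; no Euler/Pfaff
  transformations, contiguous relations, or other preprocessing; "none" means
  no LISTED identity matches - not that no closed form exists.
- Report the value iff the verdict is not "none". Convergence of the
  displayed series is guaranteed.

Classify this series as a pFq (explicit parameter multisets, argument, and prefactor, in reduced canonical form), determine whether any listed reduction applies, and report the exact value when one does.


At argument \frac{2}{3}: a 2F1 with upper {\frac{1}{3}, 1}, lower {2}, scaled by C = -\frac{4}{3}. Verdict: none. No listed pattern accepts 2F1(\frac{1}{3}, 1; 2; \frac{2}{3}).

Key step: t_0 = -\frac{4}{3} here, and the running product (C = -4/3) telescopes to a rising factorial.
Consecutive-term ratio: r(k) = \frac{2}{3} * (k+\frac{1}{3}) (k+1) / [(k+2) (k+1)] - poly over poly, x = \frac{2}{3} from leading terms; C = -\frac{4}{3} at k = 0.


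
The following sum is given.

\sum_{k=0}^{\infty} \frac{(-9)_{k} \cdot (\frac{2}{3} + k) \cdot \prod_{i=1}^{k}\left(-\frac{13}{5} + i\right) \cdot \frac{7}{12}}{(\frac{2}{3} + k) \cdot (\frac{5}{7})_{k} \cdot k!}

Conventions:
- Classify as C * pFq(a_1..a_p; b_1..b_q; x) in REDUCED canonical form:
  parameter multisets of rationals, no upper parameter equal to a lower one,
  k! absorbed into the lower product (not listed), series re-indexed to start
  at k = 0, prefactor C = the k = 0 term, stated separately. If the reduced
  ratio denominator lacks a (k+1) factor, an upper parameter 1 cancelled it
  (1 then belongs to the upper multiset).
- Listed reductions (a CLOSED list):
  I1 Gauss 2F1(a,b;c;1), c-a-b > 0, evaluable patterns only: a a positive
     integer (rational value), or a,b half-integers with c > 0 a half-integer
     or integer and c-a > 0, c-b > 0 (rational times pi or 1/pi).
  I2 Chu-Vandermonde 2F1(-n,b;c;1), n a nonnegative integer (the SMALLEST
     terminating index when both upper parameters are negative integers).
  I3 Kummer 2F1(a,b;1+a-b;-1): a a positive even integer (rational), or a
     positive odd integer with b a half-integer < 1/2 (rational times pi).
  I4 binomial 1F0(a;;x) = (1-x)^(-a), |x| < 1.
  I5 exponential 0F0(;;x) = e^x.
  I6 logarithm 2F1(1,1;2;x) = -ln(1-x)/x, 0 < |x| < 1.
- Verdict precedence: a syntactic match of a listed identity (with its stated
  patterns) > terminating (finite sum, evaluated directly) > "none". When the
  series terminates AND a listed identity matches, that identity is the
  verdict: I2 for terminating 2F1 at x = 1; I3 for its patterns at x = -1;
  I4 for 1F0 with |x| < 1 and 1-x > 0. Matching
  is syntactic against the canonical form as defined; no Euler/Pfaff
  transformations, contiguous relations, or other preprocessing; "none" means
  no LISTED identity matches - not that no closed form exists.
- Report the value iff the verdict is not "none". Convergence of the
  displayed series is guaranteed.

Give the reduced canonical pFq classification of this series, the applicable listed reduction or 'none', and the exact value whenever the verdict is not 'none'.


This is \frac{7}{12} * 2F1(-9, -\frac{8}{5}; \frac{5}{7}; 1) in reduced canonical form. Verdict: this is Vandermonde's identity (I2) (terminating 2F1 at x = 1 with n = 9, b = -8/5, c = \frac{5}{7}). Hence: \frac{38822770716632}{1539892578125}.

Key step: t_0 being \frac{7}{12}, the factor k + 2/3 cancels (top and bottom), leaving C = 7/12, x = 1.
Ratio: r(k) = 1 * (k-9) (k-\frac{8}{5}) / [(k+\frac{5}{7}) (k+1)] - poly over poly, x = 1 from leading terms; C = \frac{7}{12} at k = 0.


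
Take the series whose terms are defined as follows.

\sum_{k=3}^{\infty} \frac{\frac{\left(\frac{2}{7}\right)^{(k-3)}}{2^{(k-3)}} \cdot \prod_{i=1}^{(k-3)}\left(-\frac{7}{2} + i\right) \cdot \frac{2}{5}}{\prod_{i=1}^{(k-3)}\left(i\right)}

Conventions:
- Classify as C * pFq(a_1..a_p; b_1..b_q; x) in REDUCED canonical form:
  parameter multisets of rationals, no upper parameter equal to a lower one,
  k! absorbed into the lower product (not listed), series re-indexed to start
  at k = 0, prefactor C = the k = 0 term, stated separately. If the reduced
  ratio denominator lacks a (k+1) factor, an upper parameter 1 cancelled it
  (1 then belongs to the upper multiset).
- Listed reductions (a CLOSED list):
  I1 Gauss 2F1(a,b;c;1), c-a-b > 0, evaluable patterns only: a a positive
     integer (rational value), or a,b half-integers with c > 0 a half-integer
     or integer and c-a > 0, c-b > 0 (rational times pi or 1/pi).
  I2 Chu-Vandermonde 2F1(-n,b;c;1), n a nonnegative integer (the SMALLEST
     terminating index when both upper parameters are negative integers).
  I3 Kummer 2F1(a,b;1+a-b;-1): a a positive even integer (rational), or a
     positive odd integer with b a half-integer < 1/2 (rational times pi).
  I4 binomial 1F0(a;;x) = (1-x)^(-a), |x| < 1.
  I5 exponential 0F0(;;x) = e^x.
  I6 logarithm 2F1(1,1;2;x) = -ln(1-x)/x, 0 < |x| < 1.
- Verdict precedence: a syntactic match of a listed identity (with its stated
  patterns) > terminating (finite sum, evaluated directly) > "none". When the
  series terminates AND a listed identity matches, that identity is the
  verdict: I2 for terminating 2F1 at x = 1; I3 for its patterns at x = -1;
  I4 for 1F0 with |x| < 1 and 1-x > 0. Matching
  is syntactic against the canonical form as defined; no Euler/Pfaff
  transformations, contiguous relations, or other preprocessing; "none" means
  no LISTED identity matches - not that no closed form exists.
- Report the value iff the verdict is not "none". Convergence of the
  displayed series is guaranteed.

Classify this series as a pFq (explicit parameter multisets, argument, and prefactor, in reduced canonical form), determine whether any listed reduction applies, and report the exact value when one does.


This is \frac{2}{5} * 1F0(-\frac{5}{2}; -; \frac{1}{7}) in reduced canonical form. Verdict (x = \frac{1}{7}): the binomial series (I4) applies (the 1F0 binomial series: exponent 5/2, x = \frac{1}{7}). Exact value: \frac{2}{5} \cdot \left(\frac{6}{7}\right)^{\frac{5}{2}}.

Structural cue: with t_0 = \frac{2}{5}, the running product (C = 2/5, x = 1/7) telescopes to a rising factorial.
Step ratio: r(k) = \frac{1}{7} * (k-\frac{5}{2}) / [(k+1)] - rational in k. x = \frac{1}{7}; t_0 = \frac{2}{5}; negate the roots.


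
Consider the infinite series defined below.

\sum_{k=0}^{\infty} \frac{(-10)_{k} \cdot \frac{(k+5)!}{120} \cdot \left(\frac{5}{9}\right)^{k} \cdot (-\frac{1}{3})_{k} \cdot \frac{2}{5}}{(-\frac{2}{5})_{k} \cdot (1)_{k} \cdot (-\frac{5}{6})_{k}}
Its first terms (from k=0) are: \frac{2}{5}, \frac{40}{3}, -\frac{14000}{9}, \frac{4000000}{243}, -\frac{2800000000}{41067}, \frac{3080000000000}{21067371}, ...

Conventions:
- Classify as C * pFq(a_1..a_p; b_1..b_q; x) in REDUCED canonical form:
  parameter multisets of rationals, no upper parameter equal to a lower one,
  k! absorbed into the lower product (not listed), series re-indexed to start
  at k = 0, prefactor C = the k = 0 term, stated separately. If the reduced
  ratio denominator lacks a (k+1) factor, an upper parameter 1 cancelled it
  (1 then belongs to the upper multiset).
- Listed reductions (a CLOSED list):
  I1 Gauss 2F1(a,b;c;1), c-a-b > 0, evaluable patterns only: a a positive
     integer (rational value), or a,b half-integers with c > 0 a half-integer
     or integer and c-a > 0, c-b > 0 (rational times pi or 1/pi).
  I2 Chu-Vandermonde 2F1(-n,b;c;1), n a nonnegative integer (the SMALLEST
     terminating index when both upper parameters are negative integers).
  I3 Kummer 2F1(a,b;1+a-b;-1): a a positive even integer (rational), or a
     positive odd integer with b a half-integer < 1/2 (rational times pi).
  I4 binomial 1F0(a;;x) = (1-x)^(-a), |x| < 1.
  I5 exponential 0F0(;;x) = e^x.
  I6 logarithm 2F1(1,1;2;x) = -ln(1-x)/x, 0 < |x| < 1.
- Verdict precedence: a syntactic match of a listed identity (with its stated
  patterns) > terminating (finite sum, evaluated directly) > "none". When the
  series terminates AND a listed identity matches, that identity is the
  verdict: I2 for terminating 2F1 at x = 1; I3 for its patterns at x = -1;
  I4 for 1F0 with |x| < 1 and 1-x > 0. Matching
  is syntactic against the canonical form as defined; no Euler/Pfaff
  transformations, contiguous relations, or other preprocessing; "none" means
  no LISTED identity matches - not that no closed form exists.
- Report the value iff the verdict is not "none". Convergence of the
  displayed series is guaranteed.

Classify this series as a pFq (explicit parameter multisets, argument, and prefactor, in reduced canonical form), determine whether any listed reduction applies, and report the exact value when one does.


Key observation: from the first term \frac{2}{5}: (1)_k (C = 2/5) is k! itself.
Step ratio: r(k) = \frac{5}{9} * (k-10) (k-\frac{1}{3}) (k+6) / [(k-\frac{5}{6}) (k-\frac{2}{5}) (k+1)] - rational; roots negated = parameters, x = \frac{5}{9}, C = \frac{2}{5}.

Prefactor \frac{2}{5}, argument \frac{5}{9}: 3F2 with upper {-10, -\frac{1}{3}, 6} over lower {-\frac{5}{6}, -\frac{2}{5}}. Verdict: terminating (-10 upstairs). 11 nonzero terms in all; added directly. Hence: \frac{741103757267223404875498}{121058128493037294622245}.


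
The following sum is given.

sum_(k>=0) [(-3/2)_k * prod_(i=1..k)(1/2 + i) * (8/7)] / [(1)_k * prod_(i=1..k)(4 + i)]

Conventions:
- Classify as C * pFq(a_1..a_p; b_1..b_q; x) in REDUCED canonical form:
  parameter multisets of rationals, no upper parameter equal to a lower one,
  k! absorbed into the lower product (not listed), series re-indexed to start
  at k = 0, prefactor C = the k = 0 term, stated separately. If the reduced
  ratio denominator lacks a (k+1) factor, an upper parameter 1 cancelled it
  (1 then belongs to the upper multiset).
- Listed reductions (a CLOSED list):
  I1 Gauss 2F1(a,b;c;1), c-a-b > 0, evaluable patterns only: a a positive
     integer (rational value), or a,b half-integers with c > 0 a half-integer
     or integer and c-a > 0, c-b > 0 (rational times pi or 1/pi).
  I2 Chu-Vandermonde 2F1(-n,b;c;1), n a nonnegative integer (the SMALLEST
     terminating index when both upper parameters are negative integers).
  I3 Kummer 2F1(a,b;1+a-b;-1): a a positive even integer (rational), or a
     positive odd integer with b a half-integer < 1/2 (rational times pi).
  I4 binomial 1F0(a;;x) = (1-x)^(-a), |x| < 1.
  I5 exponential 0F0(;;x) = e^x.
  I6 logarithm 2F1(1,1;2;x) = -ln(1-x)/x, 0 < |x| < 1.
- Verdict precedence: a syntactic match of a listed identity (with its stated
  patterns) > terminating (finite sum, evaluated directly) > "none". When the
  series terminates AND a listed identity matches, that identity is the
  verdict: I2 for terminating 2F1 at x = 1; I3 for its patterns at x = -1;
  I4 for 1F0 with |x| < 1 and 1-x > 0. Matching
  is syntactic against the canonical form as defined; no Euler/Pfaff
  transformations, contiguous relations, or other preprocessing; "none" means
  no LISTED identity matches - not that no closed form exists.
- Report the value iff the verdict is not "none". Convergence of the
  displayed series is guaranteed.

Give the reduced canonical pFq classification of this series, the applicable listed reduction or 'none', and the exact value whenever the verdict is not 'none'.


Key observation: x = 1 and the lower running product (C = 8/7) is a rising factorial.
Step ratio: r(k) = 1 * (k-3/2) (k+3/2) / [(k+5) (k+1)] - rational in k. x = 1; t_0 = 8/7; negate the roots.

Prefactor 8/7, argument 1: 2F1 with upper {-3/2, 3/2} over lower {5}. Verdict: the half-integer Gauss pattern (I1) fires (x = 1; upper {-3/2, 3/2} half-integers, c = 5 in the evaluable pattern). Sum: (262144/121275) / pi.


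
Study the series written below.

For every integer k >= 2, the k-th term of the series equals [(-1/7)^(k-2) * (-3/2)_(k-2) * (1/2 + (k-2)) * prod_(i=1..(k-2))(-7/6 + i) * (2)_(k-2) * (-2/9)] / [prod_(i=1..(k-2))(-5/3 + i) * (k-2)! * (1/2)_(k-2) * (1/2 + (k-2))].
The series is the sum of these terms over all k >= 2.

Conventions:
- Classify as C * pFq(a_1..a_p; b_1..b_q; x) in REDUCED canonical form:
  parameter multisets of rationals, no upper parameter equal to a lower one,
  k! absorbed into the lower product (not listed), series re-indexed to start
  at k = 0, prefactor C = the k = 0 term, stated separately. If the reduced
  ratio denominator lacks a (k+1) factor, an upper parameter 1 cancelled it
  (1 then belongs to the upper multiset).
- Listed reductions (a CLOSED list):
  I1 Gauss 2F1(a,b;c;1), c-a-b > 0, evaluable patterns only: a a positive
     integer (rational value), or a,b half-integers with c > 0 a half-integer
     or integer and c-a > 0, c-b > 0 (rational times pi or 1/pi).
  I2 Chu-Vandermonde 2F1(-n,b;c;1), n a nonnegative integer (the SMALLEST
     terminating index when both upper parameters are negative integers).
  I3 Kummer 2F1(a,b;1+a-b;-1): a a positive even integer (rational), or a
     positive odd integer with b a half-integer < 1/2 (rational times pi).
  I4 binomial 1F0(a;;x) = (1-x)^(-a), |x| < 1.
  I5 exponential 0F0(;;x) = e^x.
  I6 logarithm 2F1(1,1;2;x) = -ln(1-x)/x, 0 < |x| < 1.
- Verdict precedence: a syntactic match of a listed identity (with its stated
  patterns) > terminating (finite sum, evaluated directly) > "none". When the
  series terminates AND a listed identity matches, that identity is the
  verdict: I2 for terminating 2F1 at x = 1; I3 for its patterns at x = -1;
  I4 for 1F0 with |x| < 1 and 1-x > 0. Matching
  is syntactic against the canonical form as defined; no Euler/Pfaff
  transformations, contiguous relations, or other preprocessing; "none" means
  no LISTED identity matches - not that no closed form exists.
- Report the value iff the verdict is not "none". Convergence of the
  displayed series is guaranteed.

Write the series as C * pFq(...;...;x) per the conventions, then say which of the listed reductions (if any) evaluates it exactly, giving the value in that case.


x = -1/7 here; the reduced form reads 3F2, upper {-3/2, -1/6, 2}, lower {-2/3, 1/2}, C = -2/9. Verdict: none. A 3F2 with upper {-3/2, -1/6, 2} fits none of I1-I6 at x = -1/7; the sum runs forever.

Structural cue: with t_0 = -2/9, the running product (C = -2/9, x = -1/7) telescopes to a rising factorial.
Consecutive-term ratio: r(k) = (-1/7) * (k-3/2) (k-1/6) (k+2) / [(k-2/3) (k+1/2) (k+1)] - rational; roots negated = parameters, x = (-1/7), C = -2/9.


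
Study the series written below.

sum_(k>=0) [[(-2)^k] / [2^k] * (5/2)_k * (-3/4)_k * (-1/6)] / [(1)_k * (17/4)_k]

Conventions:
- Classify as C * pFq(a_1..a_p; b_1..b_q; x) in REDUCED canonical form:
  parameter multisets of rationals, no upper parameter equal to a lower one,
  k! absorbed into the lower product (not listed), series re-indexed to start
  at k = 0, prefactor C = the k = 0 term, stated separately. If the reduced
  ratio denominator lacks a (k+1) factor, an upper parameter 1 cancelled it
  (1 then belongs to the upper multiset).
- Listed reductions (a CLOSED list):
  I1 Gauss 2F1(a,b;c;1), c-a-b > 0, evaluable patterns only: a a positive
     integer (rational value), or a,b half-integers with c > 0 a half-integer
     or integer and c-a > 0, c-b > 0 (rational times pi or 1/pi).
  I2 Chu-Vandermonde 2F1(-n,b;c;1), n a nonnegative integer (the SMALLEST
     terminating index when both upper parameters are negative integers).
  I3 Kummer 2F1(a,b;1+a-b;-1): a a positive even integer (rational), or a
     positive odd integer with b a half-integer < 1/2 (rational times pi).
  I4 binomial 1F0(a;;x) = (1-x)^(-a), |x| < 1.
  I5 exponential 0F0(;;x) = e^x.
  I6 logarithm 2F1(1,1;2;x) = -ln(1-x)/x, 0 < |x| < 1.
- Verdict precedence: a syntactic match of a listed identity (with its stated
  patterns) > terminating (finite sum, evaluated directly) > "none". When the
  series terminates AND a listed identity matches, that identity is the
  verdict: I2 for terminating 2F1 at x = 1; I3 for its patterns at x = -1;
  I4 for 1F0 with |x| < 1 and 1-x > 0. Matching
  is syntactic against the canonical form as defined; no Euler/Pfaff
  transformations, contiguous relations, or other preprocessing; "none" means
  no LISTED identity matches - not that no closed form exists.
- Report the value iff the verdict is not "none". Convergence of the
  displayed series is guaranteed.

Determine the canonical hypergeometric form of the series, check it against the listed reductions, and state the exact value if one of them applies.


Canonical form: C = -1/6 times 2F1 with upper {-3/4, 5/2}, lower {17/4}, x = -1. Verdict: none - this 2F1 at x = -1 matches no listed pattern, and upper {-3/4, 5/2} holds no stopper.

Structural cue: from the first term -1/6: (1)_k (C = -1/6) is k! itself.
Adjacent-term ratio: r(k) = (-1) * (k-3/4) (k+5/2) / [(k+17/4) (k+1)] - rational; roots negated = parameters, x = (-1), C = -1/6.
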